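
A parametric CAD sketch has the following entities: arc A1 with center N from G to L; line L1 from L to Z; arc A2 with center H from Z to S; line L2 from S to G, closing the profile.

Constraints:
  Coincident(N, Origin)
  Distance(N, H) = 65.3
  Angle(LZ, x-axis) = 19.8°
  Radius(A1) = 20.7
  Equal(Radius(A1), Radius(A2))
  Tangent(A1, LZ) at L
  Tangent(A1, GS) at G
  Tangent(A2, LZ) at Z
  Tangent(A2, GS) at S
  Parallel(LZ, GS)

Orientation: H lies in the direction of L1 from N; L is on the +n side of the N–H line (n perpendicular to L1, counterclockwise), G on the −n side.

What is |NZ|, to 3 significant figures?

68.5

The slot axis is L1's direction at 19.8°, so u = (cos 19.8°, sin 19.8°) = (0.941, 0.339) and n = (−sin 19.8°, cos 19.8°) = (-0.339, 0.941). N is at the origin and H lies 65.3 along u from N, so H = 65.3·u = (61.4, 22.1). Tangency of A1 to both parallel lines with radius 20.7 puts L and G at N ± 20.7·n: L = (-7.01, 19.5), G = (7.01, -19.5). Equal radii place Z and S the same way about H: Z = H + 20.7·n = (54.4, 41.6), S = H − 20.7·n = (68.5, 2.64). Then |NZ| = |Z − N| = 68.5.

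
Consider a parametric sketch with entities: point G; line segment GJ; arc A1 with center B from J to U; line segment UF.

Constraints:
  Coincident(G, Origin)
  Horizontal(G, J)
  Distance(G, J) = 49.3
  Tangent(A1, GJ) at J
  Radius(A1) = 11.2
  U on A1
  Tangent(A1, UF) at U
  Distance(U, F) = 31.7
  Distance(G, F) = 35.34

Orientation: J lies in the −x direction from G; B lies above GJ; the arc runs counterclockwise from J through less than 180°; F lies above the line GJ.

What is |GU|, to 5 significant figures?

40.823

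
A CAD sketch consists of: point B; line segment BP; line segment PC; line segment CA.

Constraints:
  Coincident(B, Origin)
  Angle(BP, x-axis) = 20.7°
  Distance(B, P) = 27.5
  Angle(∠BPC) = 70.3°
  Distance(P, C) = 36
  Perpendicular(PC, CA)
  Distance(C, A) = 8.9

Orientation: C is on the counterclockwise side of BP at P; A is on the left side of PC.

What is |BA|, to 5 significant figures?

31.673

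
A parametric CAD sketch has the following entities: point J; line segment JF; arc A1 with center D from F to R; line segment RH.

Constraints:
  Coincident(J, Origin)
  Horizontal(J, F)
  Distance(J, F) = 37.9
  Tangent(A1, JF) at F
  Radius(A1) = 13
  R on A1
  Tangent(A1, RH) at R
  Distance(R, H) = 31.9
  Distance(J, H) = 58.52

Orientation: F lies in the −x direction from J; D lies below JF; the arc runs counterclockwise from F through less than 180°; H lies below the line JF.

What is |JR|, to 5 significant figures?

52.949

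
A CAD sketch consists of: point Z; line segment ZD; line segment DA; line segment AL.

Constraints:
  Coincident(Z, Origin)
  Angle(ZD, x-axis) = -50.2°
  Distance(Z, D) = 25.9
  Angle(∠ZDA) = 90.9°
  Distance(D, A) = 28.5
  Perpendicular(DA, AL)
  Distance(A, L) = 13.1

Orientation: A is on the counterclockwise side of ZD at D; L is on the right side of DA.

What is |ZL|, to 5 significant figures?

48.542

∠ZDA = 90.9°, so DA runs at -50.2° + (180° − 90.9°) = 38.900° from the x-axis; with |DA| = 28.5, A = D + 28.5·(cos 38.900°, sin 38.900°) = (38.759, -2.0016). The perpendicularity gives AL at right angles to DA; with |AL| = 13.1 on the right of DA, L = A + 13.1·(0.62796, -0.77824) = (46.985, -12.197). Then |ZL| = |L − Z| = 48.542.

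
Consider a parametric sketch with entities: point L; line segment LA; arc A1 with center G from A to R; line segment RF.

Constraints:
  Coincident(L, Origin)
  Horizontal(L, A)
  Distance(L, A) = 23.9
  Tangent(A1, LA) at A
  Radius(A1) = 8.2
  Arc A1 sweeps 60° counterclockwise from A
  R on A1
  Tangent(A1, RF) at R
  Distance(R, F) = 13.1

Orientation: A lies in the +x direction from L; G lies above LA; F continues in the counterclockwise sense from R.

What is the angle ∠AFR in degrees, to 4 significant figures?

11.47°

L is at the origin; LA is horizontal with |LA| = 23.9 and A on the +x side, so A = (23.90, 0.000). Since A1 is tangent to LA there, GA ⟂ LA, so G = A + (0, 8.2) = (23.90, 8.200). On A1, A sits at bearing -90° from G; a 60° counterclockwise sweep puts R at bearing -30°, so R = G + 8.2·(cos -30°, sin -30°) = (31.00, 4.100). Since A1 is tangent to RF there, GR ⟂ RF, so RF runs along (−sin -30°, cos -30°); with |RF| = 13.1, F = (37.55, 15.44). Then cos ∠AFR = FA·FR / (|FA||FR|), giving 11.47°.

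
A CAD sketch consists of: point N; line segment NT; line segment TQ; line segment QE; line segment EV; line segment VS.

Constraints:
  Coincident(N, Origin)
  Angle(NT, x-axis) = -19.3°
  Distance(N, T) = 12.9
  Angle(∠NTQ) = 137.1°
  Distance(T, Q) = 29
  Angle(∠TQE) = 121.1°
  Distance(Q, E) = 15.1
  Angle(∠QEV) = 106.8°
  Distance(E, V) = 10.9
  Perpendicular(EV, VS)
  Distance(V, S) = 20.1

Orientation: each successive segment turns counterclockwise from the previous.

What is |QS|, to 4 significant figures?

16.27

∠QEV = 106.8° gives EV at 155.7° from the x-axis; with |EV| = 10.9, V = (30.79, 26.80). EV is perpendicular to VS, so VS runs at -114.3°; with |VS| = 20.1, S = (22.51, 8.484). Then |QS| = |S − Q| = 16.27.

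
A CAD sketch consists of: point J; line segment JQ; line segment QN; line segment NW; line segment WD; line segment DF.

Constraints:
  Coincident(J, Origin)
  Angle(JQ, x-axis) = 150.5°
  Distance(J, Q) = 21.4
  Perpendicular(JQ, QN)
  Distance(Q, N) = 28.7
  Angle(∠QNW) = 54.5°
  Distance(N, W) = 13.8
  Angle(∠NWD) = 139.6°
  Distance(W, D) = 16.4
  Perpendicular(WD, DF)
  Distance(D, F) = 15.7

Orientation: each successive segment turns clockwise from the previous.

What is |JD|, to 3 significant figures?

7.81

J is at the origin; JQ runs at 150.5° with length 21.4, so Q = (-18.6, 10.5). JQ is perpendicular to QN, so QN runs at 60.5°; with |QN| = 28.7, N = (-4.49, 35.5). ∠QNW = 54.5° gives NW at -65.0° from the x-axis; with |NW| = 13.8, W = (1.34, 23.0). ∠NWD = 139.6° gives WD at -105° from the x-axis; with |WD| = 16.4, D = (-3.02, 7.20). Then |JD| = |D − J| = 7.81.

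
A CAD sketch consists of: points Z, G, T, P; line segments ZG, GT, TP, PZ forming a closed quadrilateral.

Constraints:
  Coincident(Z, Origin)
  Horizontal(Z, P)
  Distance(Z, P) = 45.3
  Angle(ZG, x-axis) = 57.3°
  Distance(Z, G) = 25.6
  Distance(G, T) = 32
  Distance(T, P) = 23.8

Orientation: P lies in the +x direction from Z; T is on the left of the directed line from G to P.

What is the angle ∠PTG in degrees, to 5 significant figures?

84.877°

Z is at the origin; ZP is horizontal with |ZP| = 45.3 and P in +x, so P = (45.3, 0). ZG runs at 57.3° with |ZG| = 25.6, so G = (13.830, 21.543). T is determined by |GT| = 32.0 and |TP| = 23.8 together: it lies at the intersection of circle(G, 32.0) and circle(P, 23.8). With |GP| = 38.137, the foot of the radical line on GP is 25.067 from G and the perpendicular offset is √(32.0² − 25.067²) = 19.890. Taking the left-of-GP solution: T = (45.751, 23.796).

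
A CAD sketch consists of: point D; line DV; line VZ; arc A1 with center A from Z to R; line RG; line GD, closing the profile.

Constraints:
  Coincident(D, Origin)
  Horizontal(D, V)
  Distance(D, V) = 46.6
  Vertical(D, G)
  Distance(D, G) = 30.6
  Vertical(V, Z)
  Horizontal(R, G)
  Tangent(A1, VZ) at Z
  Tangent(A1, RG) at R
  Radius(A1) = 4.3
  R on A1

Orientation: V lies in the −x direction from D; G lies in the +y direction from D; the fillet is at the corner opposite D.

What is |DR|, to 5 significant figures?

52.208

The virtual corner opposite D is at (-46.600, 30.600). A1 meets VZ tangentially, so AZ is at right angles to VZ and A1 meets RG tangentially, so AR is at right angles to RG, with radius 4.3, so the center A sits 4.3 in from both sides at A = (-42.300, 26.300). That places the tangent points at Z = (-46.600, 26.300) on VZ and R = (-42.300, 30.600) on RG. Then |DR| = |R − D| = 52.208.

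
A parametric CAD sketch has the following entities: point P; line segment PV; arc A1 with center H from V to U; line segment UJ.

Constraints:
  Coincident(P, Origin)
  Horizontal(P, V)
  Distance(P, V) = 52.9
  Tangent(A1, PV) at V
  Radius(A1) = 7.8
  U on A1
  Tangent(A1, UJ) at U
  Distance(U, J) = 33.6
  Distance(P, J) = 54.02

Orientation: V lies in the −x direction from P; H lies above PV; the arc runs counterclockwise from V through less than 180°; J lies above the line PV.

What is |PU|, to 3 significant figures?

45.7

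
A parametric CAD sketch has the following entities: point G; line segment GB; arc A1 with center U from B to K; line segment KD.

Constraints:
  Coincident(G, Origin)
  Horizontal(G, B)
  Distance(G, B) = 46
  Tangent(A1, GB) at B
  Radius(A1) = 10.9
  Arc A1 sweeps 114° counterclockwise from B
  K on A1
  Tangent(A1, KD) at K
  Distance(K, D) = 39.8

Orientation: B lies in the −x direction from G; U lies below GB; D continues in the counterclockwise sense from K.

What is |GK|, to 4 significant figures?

58.02

G is at the origin; GB is horizontal with |GB| = 46.0 and B on the −x side, so B = (-46.00, 0.000). Since A1 is tangent to GB there, UB ⟂ GB, so U = B + (0, -10.9) = (-46.00, -10.90). On A1, B sits at bearing 90° from U; a 114° counterclockwise sweep puts K at bearing 204°, so K = U + 10.9·(cos 204°, sin 204°) = (-55.96, -15.33). Then |GK| = |K − G| = 58.02.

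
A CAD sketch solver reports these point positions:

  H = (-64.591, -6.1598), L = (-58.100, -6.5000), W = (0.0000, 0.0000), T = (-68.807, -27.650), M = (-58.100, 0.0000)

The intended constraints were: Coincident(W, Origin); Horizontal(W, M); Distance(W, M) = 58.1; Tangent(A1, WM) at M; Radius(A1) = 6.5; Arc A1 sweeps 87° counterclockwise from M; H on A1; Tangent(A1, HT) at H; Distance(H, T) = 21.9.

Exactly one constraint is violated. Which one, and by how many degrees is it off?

Tangent(A1, HT) at H — off by 8.10°.

W = (0.00, 0.00) ✓; W.y = 0.00, M.y = 0.00 ✓; |WM| = 58.10 ✓; ∠(LM, MW) = 90.00° ✓; |LM| = 6.500 ✓; bearing(L→H) − bearing(L→M) = 87.00° ✓; |LH| = 6.500 ✓; ∠(LH, HT) = 98.10° ✗; |HT| = 21.90 ✓.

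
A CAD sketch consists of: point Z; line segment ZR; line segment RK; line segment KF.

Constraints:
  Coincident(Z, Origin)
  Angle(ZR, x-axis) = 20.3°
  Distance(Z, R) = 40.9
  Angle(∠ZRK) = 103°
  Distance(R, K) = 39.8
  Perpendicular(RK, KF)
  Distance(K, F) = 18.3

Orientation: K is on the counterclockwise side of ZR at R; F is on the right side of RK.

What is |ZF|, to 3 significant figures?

76.0

∠ZRK = 103.0°, so RK runs at 20.3° + (180° − 103.0°) = 97.3° from the x-axis; with |RK| = 39.8, K = R + 39.8·(cos 97.3°, sin 97.3°) = (33.3, 53.7). The perpendicularity gives KF at right angles to RK; with |KF| = 18.3 on the right of RK, F = K + 18.3·(0.992, 0.127) = (51.5, 56.0). Then |ZF| = |F − Z| = 76.0.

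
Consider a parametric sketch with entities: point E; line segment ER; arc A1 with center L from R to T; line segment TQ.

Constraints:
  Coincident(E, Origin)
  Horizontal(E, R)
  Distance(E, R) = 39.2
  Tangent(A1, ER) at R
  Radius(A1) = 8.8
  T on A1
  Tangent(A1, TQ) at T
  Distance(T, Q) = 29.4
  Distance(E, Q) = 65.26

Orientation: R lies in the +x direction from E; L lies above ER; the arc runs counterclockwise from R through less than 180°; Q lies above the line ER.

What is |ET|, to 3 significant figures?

48.2

E is at the origin; E and R share the same y with |ER| = 39.2 and R on the +x side, so R = (39.2, 0.00). Since A1 is tangent to ER there, LR ⟂ ER, so L = R + (0, 8.8) = (39.2, 8.80). Since LT ⟂ TQ (tangency), |LQ| = √(8.8² + 29.4²) = 30.7 regardless of where T sits on A1. So Q lies on both circle(E, 65.26) and circle(L, 30.7); the above-ER intersection is Q = (55.0, 35.1). T is the foot of the tangent from Q: T = (47.7, 6.62).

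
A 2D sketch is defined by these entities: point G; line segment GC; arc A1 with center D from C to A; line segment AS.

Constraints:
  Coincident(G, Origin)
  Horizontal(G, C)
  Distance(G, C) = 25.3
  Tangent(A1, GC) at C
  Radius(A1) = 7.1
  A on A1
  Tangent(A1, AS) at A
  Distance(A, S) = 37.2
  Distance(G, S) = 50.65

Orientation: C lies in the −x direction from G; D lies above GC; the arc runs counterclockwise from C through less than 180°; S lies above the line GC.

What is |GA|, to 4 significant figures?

19.97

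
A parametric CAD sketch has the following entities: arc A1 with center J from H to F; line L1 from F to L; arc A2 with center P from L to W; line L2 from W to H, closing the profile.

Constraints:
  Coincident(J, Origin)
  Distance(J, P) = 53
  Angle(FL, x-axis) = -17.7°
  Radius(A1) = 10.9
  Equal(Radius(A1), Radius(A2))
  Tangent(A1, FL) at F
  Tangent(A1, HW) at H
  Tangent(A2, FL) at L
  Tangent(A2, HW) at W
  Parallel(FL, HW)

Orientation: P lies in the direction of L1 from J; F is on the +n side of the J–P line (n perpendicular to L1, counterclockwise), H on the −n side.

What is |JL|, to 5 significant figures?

54.109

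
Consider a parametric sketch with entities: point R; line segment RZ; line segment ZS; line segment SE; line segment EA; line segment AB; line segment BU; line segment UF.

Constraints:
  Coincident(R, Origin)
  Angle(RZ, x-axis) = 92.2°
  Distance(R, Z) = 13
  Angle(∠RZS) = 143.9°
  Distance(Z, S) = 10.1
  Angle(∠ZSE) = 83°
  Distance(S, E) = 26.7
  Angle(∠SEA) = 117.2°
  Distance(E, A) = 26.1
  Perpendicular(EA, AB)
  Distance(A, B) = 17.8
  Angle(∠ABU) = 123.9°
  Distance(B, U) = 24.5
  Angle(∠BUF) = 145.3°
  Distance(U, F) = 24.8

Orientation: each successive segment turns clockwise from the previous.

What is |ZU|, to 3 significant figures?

9.49

R is at the origin; RZ runs at 92.2° with length 13.0, so Z = (-0.499, 13.0). ∠RZS = 143.9° gives ZS at 56.1° from the x-axis; with |ZS| = 10.1, S = (5.13, 21.4). ∠ZSE = 83.0° gives SE at -40.9° from the x-axis; with |SE| = 26.7, E = (25.3, 3.89). ∠SEA = 117.2° gives EA at -104° from the x-axis; with |EA| = 26.1, A = (19.1, -21.5). EA is perpendicular to AB, so AB runs at 166°; with |AB| = 17.8, B = (1.84, -17.2). ∠ABU = 123.9° gives BU at 110° from the x-axis; with |BU| = 24.5, U = (-6.62, 5.74). Then |ZU| = |U − Z| = 9.49.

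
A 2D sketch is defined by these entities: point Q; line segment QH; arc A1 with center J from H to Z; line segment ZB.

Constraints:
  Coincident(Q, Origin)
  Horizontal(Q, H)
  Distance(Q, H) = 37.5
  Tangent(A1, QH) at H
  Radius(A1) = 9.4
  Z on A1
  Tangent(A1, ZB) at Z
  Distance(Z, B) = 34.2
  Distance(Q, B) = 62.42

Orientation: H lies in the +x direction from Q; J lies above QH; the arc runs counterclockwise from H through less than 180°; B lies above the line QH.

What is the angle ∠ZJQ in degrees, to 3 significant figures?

171°

Q is at the origin; QH is horizontal with |QH| = 37.5 and H on the +x side, so H = (37.5, 0.00). Tangency of A1 to QH means the radius JH is perpendicular to QH, so J = H + (0, 9.4) = (37.5, 9.40). Since JZ ⟂ ZB (tangency), |JB| = √(9.4² + 34.2²) = 35.5 regardless of where Z sits on A1. So B lies on both circle(Q, 62.42) and circle(J, 35.5); the above-QH intersection is B = (44.0, 44.3). Z is the foot of the tangent from B: Z = (46.9, 10.2).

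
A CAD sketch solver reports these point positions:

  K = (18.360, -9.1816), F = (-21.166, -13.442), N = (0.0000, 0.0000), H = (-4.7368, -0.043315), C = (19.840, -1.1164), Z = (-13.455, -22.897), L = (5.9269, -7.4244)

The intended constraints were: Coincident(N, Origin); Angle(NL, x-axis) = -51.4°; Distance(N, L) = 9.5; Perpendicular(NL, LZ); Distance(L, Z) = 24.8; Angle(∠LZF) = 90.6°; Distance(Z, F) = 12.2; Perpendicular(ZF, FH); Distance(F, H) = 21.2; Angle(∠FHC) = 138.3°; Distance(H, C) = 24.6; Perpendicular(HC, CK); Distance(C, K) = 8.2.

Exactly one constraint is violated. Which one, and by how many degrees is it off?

Perpendicular(HC, CK) — off by 7.90°.

N = (0.00, 0.00) ✓; NL at -51.40° ✓; |NL| = 9.500 ✓; ∠(NL, LZ) = 90.00° ✓; |LZ| = 24.80 ✓; ∠LZF = 90.60° ✓; |ZF| = 12.20 ✓; ∠(ZF, FH) = 90.00° ✓; |FH| = 21.20 ✓; ∠FHC = 138.3° ✓; |HC| = 24.60 ✓; ∠(HC, CK) = 97.90° ✗; |CK| = 8.200 ✓.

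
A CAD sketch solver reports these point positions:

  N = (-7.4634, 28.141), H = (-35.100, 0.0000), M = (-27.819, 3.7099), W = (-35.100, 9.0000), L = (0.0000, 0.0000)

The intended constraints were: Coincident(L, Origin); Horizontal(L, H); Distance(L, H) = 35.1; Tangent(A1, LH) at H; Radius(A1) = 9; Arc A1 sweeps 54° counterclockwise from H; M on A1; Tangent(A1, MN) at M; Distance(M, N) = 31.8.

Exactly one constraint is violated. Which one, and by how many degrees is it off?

Tangent(A1, MN) at M — off by 3.80°.

L = (0.00, 0.00) ✓; L.y = 0.00, H.y = 0.00 ✓; |LH| = 35.10 ✓; ∠(WH, HL) = 90.00° ✓; |WH| = 9.000 ✓; bearing(W→M) − bearing(W→H) = 54.00° ✓; |WM| = 9.000 ✓; ∠(WM, MN) = 93.80° ✗; |MN| = 31.80 ✓.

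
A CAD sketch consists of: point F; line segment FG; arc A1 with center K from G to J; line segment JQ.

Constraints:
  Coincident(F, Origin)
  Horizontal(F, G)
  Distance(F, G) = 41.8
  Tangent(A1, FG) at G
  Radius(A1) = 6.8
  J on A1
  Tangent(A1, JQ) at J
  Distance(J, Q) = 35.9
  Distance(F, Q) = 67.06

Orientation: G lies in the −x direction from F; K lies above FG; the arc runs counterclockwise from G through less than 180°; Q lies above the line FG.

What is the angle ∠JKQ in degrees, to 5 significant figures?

79.274°

F is at the origin; F and G share the same y with |FG| = 41.8 and G on the −x side, so G = (-41.800, 0.0000). Tangency of A1 to FG means the radius KG is perpendicular to FG, so K = G + (0, 6.8) = (-41.800, 6.8000). Since KJ ⟂ JQ (tangency), |KQ| = √(6.8² + 35.9²) = 36.538 regardless of where J sits on A1. So Q lies on both circle(F, 67.06) and circle(K, 36.538); the above-FG intersection is Q = (-52.486, 41.741). J is the foot of the tangent from Q: J = (-35.781, 9.9641).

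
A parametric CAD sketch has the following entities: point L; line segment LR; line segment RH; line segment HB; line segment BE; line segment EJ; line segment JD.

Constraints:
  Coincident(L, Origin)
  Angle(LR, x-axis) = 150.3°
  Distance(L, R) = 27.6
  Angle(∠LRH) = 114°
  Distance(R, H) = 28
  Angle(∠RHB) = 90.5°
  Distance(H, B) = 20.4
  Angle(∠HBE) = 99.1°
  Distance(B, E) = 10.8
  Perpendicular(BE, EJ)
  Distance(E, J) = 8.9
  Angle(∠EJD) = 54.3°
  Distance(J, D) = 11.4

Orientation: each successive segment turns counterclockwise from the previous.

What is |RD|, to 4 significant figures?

32.11

The perpendicularity gives EJ at right angles to BE, so EJ runs at 116.7°; with |EJ| = 8.9, J = (-28.96, -6.644). ∠EJD = 54.3° gives JD at -117.6° from the x-axis; with |JD| = 11.4, D = (-34.24, -16.75). Then |RD| = |D − R| = 32.11.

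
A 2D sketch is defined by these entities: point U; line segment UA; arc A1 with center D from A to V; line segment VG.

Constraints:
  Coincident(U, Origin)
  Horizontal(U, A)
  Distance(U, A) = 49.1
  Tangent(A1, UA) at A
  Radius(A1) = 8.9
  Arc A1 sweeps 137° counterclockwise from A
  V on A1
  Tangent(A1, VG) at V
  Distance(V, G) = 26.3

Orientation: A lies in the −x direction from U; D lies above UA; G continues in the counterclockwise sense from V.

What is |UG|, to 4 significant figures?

70.63

U is at the origin; U and A share the same y with |UA| = 49.1 and A on the −x side, so A = (-49.10, 0.000). The tangent condition forces DA to be normal to UA, so D = A + (0, 8.9) = (-49.10, 8.900). On A1, A sits at bearing -90° from D; a 137° counterclockwise sweep puts V at bearing 47°, so V = D + 8.9·(cos 47°, sin 47°) = (-43.03, 15.41). Tangency of A1 to VG means the radius DV is perpendicular to VG, so VG runs along (−sin 47°, cos 47°); with |VG| = 26.3, G = (-62.26, 33.35). Then |UG| = |G − U| = 70.63.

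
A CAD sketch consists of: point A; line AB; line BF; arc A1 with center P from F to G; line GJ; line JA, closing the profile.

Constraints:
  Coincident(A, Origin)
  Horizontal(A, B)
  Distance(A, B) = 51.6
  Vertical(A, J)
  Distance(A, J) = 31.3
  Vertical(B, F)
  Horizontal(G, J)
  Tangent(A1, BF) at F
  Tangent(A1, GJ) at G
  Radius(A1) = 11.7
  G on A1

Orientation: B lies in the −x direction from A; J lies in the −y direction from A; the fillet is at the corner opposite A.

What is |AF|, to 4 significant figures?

55.20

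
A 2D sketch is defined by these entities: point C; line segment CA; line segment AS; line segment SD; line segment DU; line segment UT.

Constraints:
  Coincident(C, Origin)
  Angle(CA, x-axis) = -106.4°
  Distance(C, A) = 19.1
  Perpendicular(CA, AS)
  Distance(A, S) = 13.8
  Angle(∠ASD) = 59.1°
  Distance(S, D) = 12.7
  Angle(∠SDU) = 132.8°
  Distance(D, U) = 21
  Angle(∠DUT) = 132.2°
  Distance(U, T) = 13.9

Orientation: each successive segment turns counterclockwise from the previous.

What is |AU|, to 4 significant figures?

20.20

C is at the origin; CA runs at -106.4° with length 19.1, so A = (-5.393, -18.32). CA is perpendicular to AS, so AS runs at -16.40°; with |AS| = 13.8, S = (7.846, -22.22). ∠ASD = 59.1° gives SD at 104.5° from the x-axis; with |SD| = 12.7, D = (4.666, -9.924). ∠SDU = 132.8° gives DU at 151.7° from the x-axis; with |DU| = 21.0, U = (-13.82, 0.03212). Then |AU| = |U − A| = 20.20.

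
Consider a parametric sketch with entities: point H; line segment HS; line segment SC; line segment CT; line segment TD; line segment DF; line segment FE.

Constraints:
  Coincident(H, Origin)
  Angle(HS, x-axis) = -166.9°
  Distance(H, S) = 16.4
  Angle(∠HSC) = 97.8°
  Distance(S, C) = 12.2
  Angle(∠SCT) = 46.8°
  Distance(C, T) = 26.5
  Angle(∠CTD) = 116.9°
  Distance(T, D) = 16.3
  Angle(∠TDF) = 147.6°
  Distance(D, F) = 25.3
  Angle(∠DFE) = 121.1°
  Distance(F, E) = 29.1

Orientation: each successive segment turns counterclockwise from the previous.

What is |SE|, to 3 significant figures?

43.5

H is at the origin; HS runs at -166.9° with length 16.4, so S = (-16.0, -3.72). ∠HSC = 97.8° gives SC at -84.7° from the x-axis; with |SC| = 12.2, C = (-14.8, -15.9). ∠SCT = 46.8° gives CT at 48.5° from the x-axis; with |CT| = 26.5, T = (2.71, 3.98). ∠CTD = 116.9° gives TD at 112° from the x-axis; with |TD| = 16.3, D = (-3.29, 19.1). ∠TDF = 147.6° gives DF at 144° from the x-axis; with |DF| = 25.3, F = (-23.8, 34.0). ∠DFE = 121.1° gives FE at -157° from the x-axis; with |FE| = 29.1, E = (-50.6, 22.7). Then |SE| = |E − S| = 43.5.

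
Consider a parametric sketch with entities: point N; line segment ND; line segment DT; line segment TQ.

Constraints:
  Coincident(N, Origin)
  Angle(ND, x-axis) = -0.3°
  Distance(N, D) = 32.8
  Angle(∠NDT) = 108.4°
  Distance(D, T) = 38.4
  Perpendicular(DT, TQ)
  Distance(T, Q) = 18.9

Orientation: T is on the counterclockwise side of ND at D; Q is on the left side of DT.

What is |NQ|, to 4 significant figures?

50.26

N is at the origin; ND runs at -0.3° with length 32.8, so D = 32.8·(cos -0.3°, sin -0.3°) = (32.80, -0.1717). ∠NDT = 108.4°, so DT runs at -0.3° + (180° − 108.4°) = 71.30° from the x-axis; with |DT| = 38.4, T = D + 38.4·(cos 71.30°, sin 71.30°) = (45.11, 36.20). DT is perpendicular to TQ; with |TQ| = 18.9 on the left of DT, Q = T + 18.9·(-0.9472, 0.3206) = (27.21, 42.26). Then |NQ| = |Q − N| = 50.26.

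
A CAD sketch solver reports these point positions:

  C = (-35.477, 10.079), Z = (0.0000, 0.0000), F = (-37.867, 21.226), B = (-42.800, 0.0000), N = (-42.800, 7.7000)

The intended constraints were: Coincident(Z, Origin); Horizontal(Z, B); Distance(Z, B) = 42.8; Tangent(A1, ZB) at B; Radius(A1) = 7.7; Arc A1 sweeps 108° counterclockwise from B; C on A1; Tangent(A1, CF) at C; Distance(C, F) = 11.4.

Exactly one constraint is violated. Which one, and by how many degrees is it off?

Tangent(A1, CF) at C — off by 5.90°.

Z = (0.00, 0.00) ✓; Z.y = 0.00, B.y = 0.00 ✓; |ZB| = 42.80 ✓; ∠(NB, BZ) = 90.00° ✓; |NB| = 7.700 ✓; bearing(N→C) − bearing(N→B) = 108.0° ✓; |NC| = 7.700 ✓; ∠(NC, CF) = 95.90° ✗; |CF| = 11.40 ✓.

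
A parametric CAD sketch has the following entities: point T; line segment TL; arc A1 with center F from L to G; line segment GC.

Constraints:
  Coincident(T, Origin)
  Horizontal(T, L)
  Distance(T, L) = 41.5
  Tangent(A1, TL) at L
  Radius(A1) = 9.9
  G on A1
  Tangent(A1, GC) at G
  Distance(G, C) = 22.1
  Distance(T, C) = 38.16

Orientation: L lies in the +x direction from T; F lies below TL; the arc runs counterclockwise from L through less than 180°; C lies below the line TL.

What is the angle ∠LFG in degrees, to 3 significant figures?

73.3°

T is at the origin; TL is horizontal with |TL| = 41.5 and L on the +x side, so L = (41.5, 0.00). Since A1 is tangent to TL there, FL ⟂ TL, so F = L + (0, -9.9) = (41.5, -9.90). Since FG ⟂ GC (tangency), |FC| = √(9.9² + 22.1²) = 24.2 regardless of where G sits on A1. So C lies on both circle(T, 38.16) and circle(F, 24.2); the below-TL intersection is C = (25.7, -28.2). G is the foot of the tangent from C: G = (32.0, -7.06).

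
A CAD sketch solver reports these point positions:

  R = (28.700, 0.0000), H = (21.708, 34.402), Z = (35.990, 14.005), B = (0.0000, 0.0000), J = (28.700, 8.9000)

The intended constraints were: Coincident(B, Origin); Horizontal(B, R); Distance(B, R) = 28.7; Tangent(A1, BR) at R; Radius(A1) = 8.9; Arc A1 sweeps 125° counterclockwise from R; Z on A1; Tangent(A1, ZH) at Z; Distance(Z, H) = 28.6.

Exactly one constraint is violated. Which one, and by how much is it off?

Distance(Z, H) = 28.6 — off by 3.70.

B = (0.00, 0.00) ✓; B.y = 0.00, R.y = 0.00 ✓; |BR| = 28.70 ✓; ∠(JR, RB) = 90.00° ✓; |JR| = 8.900 ✓; bearing(J→Z) − bearing(J→R) = 125.0° ✓; |JZ| = 8.900 ✓; ∠(JZ, ZH) = 90.00° ✓; |ZH| = 24.90 ✗.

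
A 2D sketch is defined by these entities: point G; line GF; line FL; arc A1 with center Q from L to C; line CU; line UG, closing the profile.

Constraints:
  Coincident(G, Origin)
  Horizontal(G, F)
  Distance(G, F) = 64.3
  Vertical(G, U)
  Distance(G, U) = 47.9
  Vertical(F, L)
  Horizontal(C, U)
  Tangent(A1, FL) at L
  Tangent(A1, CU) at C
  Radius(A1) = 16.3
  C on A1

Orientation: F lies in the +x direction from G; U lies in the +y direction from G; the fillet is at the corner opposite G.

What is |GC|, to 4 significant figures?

67.81

G is at the origin; GF is horizontal with |GF| = 64.3 and F on the +x side, so F = (64.30, 0.000). G and U share the same x with |GU| = 47.9 and U on the +y side, so U = (0.000, 47.90). The virtual corner opposite G is at (64.30, 47.90). Tangency of A1 to FL means the radius QL is perpendicular to FL and since A1 is tangent to CU there, QC ⟂ CU, with radius 16.3, so the center Q sits 16.3 in from both sides at Q = (48.00, 31.60). That places the tangent points at L = (64.30, 31.60) on FL and C = (48.00, 47.90) on CU. Then |GC| = |C − G| = 67.81.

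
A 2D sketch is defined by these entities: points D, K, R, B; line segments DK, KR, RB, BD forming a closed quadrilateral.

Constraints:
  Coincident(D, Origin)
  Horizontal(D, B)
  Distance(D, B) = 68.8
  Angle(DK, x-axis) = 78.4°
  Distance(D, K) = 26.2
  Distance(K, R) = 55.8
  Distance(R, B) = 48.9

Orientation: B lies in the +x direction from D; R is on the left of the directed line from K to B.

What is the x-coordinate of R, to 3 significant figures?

56.7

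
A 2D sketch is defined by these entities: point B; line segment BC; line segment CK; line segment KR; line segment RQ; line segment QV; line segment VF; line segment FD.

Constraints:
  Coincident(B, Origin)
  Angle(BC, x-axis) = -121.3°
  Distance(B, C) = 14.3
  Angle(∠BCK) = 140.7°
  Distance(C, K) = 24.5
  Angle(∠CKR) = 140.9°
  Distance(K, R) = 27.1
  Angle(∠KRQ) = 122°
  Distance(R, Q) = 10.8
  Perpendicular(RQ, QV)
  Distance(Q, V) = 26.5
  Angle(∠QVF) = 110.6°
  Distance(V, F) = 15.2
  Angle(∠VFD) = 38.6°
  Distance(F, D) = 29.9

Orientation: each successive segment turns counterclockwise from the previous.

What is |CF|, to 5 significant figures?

17.351

RQ ⟂ QV, so QV runs at 105.10°; with |QV| = 26.5, V = (19.356, -26.529). ∠QVF = 110.6° gives VF at 174.50° from the x-axis; with |VF| = 15.2, F = (4.2262, -25.073). Then |CF| = |F − C| = 17.351.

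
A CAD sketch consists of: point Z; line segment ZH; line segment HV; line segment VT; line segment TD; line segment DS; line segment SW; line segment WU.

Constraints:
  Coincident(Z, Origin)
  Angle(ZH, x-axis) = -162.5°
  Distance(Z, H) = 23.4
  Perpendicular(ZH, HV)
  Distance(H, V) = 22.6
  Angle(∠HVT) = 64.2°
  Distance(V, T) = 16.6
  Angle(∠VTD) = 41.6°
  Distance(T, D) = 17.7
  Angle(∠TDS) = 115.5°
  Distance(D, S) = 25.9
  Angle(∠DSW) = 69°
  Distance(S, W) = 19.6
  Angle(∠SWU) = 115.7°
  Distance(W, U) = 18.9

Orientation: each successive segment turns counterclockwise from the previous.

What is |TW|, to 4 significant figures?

26.60

Z is at the origin; ZH runs at -162.5° with length 23.4, so H = (-22.32, -7.037). The perpendicularity gives HV at right angles to ZH, so HV runs at -72.50°; with |HV| = 22.6, V = (-15.52, -28.59). ∠HVT = 64.2° gives VT at 43.30° from the x-axis; with |VT| = 16.6, T = (-3.440, -17.21). ∠VTD = 41.6° gives TD at -178.3° from the x-axis; with |TD| = 17.7, D = (-21.13, -17.73). ∠TDS = 115.5° gives DS at -113.8° from the x-axis; with |DS| = 25.9, S = (-31.58, -41.43). ∠DSW = 69.0° gives SW at -2.800° from the x-axis; with |SW| = 19.6, W = (-12.01, -42.39). Then |TW| = |W − T| = 26.60.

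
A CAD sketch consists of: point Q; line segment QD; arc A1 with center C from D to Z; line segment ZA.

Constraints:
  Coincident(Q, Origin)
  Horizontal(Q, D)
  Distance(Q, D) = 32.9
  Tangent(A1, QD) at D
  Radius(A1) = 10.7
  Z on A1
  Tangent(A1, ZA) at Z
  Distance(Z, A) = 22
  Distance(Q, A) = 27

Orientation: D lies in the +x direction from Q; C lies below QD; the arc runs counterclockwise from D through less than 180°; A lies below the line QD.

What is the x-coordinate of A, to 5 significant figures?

12.368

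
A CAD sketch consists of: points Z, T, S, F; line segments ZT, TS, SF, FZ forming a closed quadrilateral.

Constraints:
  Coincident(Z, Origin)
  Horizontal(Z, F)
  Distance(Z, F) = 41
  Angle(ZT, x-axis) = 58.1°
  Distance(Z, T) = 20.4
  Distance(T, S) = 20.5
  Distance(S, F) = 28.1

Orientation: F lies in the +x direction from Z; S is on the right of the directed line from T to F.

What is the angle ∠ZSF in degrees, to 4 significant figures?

160.6°

Checks: |TS| = 20.50 ✓; |SF| = 28.10 ✓.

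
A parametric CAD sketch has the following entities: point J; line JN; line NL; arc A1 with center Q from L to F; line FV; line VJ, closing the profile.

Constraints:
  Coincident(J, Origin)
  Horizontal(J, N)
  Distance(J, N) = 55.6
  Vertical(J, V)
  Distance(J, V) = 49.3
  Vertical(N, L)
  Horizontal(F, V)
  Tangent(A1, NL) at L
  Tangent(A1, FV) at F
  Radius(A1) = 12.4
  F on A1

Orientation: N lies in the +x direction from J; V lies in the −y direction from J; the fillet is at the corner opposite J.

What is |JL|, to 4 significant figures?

66.73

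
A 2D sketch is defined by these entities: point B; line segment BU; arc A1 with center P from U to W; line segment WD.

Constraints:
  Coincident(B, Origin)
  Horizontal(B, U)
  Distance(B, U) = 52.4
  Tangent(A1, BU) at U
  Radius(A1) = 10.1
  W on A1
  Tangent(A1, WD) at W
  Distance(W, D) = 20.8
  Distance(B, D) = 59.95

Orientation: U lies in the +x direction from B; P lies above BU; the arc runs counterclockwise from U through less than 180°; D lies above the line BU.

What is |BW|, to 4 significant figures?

62.90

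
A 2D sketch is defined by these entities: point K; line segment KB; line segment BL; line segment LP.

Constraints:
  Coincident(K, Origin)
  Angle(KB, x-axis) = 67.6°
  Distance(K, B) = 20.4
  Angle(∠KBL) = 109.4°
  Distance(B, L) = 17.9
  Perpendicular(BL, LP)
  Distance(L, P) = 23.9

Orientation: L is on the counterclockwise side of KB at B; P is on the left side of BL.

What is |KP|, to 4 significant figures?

25.11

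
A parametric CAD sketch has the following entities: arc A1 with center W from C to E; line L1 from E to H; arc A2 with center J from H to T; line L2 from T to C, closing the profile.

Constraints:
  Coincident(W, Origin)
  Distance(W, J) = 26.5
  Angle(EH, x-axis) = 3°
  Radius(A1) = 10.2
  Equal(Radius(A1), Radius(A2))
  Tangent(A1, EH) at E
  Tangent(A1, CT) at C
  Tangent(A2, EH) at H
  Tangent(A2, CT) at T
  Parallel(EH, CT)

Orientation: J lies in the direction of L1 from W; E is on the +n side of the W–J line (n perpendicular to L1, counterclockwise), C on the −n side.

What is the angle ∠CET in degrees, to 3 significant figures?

52.4°

The slot axis is L1's direction at 3.0°, so u = (cos 3.0°, sin 3.0°) = (0.999, 0.0523) and n = (−sin 3.0°, cos 3.0°) = (-0.0523, 0.999). W is at the origin and J lies 26.5 along u from W, so J = 26.5·u = (26.5, 1.39). Tangency of A1 to both parallel lines with radius 10.2 puts E and C at W ± 10.2·n: E = (-0.534, 10.2), C = (0.534, -10.2). Equal radii place H and T the same way about J: H = J + 10.2·n = (25.9, 11.6), T = J − 10.2·n = (27.0, -8.80). Then cos ∠CET = EC·ET / (|EC||ET|), giving 52.4°.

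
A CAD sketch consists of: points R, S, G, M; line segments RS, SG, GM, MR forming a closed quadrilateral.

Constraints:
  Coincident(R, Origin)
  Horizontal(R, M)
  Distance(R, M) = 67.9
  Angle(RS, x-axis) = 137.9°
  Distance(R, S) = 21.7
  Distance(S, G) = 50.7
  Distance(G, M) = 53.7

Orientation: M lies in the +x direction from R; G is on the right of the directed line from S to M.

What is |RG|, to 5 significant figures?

29.100

Checks: |SG| = 50.70 ✓; |GM| = 53.70 ✓.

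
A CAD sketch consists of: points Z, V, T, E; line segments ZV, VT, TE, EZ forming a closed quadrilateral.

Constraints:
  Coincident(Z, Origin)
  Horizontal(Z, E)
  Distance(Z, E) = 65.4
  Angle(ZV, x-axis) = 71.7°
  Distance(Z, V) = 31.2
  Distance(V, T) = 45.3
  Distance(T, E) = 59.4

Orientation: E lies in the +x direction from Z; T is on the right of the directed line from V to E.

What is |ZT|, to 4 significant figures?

17.62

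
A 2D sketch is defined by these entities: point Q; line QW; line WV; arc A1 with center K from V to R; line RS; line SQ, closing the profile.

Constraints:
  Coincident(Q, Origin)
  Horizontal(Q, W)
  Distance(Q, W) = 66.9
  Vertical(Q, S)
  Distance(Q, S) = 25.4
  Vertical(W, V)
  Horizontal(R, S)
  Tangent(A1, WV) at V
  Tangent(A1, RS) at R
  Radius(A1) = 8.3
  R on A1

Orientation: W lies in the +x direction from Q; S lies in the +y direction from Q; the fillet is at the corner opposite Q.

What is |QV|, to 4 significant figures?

69.05

The virtual corner opposite Q is at (66.90, 25.40). The tangent condition forces KV to be normal to WV and tangency of A1 to RS means the radius KR is perpendicular to RS, with radius 8.3, so the center K sits 8.3 in from both sides at K = (58.60, 17.10). That places the tangent points at V = (66.90, 17.10) on WV and R = (58.60, 25.40) on RS. Then |QV| = |V − Q| = 69.05.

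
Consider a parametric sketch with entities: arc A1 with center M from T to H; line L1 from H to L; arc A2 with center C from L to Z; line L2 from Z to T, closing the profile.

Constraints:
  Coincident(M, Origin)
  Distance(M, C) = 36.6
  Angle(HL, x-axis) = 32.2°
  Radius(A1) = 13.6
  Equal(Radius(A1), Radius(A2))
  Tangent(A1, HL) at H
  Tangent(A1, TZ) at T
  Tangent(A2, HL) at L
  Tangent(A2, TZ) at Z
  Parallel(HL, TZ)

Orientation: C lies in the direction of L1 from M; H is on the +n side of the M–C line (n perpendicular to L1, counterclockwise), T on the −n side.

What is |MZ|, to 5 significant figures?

39.045

Tangency of A1 to both parallel lines with radius 13.6 puts H and T at M ± 13.6·n: H = (-7.2471, 11.508), T = (7.2471, -11.508). Equal radii place L and Z the same way about C: L = C + 13.6·n = (23.724, 31.011), Z = C − 13.6·n = (38.218, 7.9950). Then |MZ| = |Z − M| = 39.045.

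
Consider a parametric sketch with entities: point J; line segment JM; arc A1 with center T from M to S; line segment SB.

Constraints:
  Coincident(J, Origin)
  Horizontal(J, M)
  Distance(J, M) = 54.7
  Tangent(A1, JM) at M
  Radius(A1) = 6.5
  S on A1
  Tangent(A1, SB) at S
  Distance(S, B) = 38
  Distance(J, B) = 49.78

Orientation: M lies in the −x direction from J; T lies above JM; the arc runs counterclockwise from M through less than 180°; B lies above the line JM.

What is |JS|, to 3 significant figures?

49.0

Checks: |TS| = 6.500 ✓; ∠(TS, SB) = 90.00° ✓; |SB| = 38.00 ✓; |JB| = 49.78 ✓.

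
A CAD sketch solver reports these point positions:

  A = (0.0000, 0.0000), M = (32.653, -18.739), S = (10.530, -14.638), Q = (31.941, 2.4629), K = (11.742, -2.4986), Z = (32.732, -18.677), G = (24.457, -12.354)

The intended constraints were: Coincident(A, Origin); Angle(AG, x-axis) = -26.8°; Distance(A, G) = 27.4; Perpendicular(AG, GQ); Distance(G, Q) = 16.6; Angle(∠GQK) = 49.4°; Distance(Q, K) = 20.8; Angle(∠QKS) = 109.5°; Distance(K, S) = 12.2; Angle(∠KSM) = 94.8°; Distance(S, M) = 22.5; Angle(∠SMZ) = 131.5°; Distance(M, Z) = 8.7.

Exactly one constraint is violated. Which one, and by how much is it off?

Distance(M, Z) = 8.7 — off by 8.60.

A = (0.00, 0.00) ✓; AG at -26.80° ✓; |AG| = 27.40 ✓; ∠(AG, GQ) = 90.00° ✓; |GQ| = 16.60 ✓; ∠GQK = 49.40° ✓; |QK| = 20.80 ✓; ∠QKS = 109.5° ✓; |KS| = 12.20 ✓; ∠KSM = 94.80° ✓; |SM| = 22.50 ✓; ∠SMZ = 131.4° ✓; |MZ| = 0.1004 ✗.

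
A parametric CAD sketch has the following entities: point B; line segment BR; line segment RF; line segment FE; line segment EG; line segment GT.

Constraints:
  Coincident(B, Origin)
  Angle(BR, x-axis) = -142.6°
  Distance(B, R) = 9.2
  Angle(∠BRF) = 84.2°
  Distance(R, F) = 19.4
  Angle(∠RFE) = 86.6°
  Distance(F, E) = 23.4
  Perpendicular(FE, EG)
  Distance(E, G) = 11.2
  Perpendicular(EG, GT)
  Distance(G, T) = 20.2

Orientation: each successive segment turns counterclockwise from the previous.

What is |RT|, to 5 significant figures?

8.4191

B is at the origin; BR runs at -142.6° with length 9.2, so R = (-7.3086, -5.5879). ∠BRF = 84.2° gives RF at -46.800° from the x-axis; with |RF| = 19.4, F = (5.9716, -19.730). ∠RFE = 86.6° gives FE at 46.600° from the x-axis; with |FE| = 23.4, E = (22.049, -2.7280). FE is perpendicular to EG, so EG runs at 136.60°; with |EG| = 11.2, G = (13.912, 4.9674). The perpendicularity gives GT at right angles to EG, so GT runs at -133.40°; with |GT| = 20.2, T = (0.032643, -9.7094). Then |RT| = |T − R| = 8.4191.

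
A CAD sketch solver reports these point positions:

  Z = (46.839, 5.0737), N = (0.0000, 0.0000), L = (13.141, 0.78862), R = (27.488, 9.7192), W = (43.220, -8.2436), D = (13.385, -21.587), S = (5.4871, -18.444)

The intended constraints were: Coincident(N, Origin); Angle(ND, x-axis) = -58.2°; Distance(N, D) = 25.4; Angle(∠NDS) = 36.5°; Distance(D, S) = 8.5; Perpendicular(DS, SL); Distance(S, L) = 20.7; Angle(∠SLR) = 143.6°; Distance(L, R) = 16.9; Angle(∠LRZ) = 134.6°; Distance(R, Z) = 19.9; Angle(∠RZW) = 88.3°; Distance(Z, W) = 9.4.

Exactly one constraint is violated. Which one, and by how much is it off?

Distance(Z, W) = 9.4 — off by 4.40.

N = (0.00, 0.00) ✓; ND at -58.20° ✓; |ND| = 25.40 ✓; ∠NDS = 36.50° ✓; |DS| = 8.500 ✓; ∠(DS, SL) = 90.00° ✓; |SL| = 20.70 ✓; ∠SLR = 143.6° ✓; |LR| = 16.90 ✓; ∠LRZ = 134.6° ✓; |RZ| = 19.90 ✓; ∠RZW = 88.30° ✓; |ZW| = 13.80 ✗.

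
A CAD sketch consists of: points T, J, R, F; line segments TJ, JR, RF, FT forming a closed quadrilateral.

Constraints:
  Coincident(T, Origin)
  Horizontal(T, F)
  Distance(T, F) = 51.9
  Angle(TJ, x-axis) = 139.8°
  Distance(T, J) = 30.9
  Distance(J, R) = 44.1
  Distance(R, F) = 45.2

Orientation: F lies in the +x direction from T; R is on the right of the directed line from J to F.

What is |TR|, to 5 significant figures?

13.450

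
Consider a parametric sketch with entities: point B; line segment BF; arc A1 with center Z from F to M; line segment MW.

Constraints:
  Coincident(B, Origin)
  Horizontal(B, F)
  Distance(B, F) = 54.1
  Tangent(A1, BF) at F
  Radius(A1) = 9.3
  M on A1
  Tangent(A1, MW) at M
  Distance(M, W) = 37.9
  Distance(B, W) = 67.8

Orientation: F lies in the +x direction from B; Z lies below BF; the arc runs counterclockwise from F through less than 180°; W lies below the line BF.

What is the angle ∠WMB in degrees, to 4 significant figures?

107.5°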